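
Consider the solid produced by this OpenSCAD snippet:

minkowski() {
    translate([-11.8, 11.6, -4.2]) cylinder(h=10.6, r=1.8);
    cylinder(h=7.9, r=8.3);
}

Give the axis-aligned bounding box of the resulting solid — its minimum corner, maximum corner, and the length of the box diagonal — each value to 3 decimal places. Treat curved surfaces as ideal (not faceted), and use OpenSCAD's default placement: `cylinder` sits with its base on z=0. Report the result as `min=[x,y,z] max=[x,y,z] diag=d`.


A = translate([-11.8, 11.6, -4.2]) cylinder(h=10.6, r=1.8) → bbox [-13.6,9.8,-4.2] .. [-10,13.4,6.4]
B = cylinder(h=7.9, r=8.3) → bbox [-8.3,-8.3,0] .. [8.3,8.3,7.9]
lo = A.lo+B.lo = [-13.6-8.3, 9.8-8.3, -4.2+0] = [-21.900,1.500,-4.200]
hi = A.hi+B.hi = [-10+8.3, 13.4+8.3, 6.4+7.9] = [-1.700,21.700,14.300]
diag = √(20.2²+20.2²+18.5²) = √1158.33 = 34.034

min=[-21.900,1.500,-4.200] max=[-1.700,21.700,14.300] diag=34.034


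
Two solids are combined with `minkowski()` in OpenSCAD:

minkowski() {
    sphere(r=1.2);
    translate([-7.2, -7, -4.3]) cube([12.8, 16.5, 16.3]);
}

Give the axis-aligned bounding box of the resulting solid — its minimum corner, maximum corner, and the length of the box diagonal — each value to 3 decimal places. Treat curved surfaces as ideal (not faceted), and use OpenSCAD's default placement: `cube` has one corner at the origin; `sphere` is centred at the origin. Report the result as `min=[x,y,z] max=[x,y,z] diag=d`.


A = translate([-7.2, -7, -4.3]) cube([12.8, 16.5, 16.3]) → bbox [-7.2,-7,-4.3] .. [5.6,9.5,12]
B = sphere(r=1.2) → bbox [-1.2,-1.2,-1.2] .. [1.2,1.2,1.2]
lo = A.lo+B.lo = [-7.2-1.2, -7-1.2, -4.3-1.2] = [-8.400,-8.200,-5.500]
hi = A.hi+B.hi = [5.6+1.2, 9.5+1.2, 12+1.2] = [6.800,10.700,13.200]
diag = √(15.2²+18.9²+18.7²) = √937.94 = 30.626

min=[-8.400,-8.200,-5.500] max=[6.800,10.700,13.200] diag=30.626


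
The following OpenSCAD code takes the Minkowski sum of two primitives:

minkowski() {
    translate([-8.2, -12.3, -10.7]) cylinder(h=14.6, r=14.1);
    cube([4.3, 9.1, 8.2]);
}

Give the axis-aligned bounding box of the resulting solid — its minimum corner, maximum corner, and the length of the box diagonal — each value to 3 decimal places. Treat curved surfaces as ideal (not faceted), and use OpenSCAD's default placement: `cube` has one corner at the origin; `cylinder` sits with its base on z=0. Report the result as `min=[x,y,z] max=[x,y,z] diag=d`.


A = translate([-8.2, -12.3, -10.7]) cylinder(h=14.6, r=14.1) → bbox [-22.3,-26.4,-10.7] .. [5.9,1.8,3.9]
B = cube([4.3, 9.1, 8.2]) → bbox [0,0,0] .. [4.3,9.1,8.2]
lo = A.lo+B.lo = [-22.3+0, -26.4+0, -10.7+0] = [-22.300,-26.400,-10.700]
hi = A.hi+B.hi = [5.9+4.3, 1.8+9.1, 3.9+8.2] = [10.200,10.900,12.100]
diag = √(32.5²+37.3²+22.8²) = √2967.38 = 54.474

min=[-22.300,-26.400,-10.700] max=[10.200,10.900,12.100] diag=54.474


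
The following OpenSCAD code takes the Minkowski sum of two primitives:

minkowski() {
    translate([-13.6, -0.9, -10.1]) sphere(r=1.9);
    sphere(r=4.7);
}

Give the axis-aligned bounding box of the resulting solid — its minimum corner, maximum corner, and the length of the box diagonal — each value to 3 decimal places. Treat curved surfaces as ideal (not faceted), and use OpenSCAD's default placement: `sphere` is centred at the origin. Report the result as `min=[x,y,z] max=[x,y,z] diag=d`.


A = translate([-13.6, -0.9, -10.1]) sphere(r=1.9) → bbox [-15.5,-2.8,-12] .. [-11.7,1,-8.2]
B = sphere(r=4.7) → bbox [-4.7,-4.7,-4.7] .. [4.7,4.7,4.7]
lo = A.lo+B.lo = [-15.5-4.7, -2.8-4.7, -12-4.7] = [-20.200,-7.500,-16.700]
hi = A.hi+B.hi = [-11.7+4.7, 1+4.7, -8.2+4.7] = [-7.000,5.700,-3.500]
diag = √(13.2²+13.2²+13.2²) = √522.72 = 22.863

min=[-20.200,-7.500,-16.700] max=[-7.000,5.700,-3.500] diag=22.863


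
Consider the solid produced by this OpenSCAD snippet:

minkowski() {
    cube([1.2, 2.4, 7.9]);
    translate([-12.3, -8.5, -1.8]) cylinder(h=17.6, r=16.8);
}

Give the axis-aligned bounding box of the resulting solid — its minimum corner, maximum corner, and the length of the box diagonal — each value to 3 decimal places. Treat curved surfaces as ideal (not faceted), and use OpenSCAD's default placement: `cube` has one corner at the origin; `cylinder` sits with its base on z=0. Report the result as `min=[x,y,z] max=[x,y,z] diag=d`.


min=[-29.100,-25.300,-1.800] max=[5.700,10.700,23.700] diag=56.190

A = translate([-12.3, -8.5, -1.8]) cylinder(h=17.6, r=16.8) → bbox [-29.1,-25.3,-1.8] .. [4.5,8.3,15.8]
B = cube([1.2, 2.4, 7.9]) → bbox [0,0,0] .. [1.2,2.4,7.9]
lo = A.lo+B.lo = [-29.1+0, -25.3+0, -1.8+0] = [-29.100,-25.300,-1.800]
hi = A.hi+B.hi = [4.5+1.2, 8.3+2.4, 15.8+7.9] = [5.700,10.700,23.700]
diag = √(34.8²+36²+25.5²) = √3157.29 = 56.190


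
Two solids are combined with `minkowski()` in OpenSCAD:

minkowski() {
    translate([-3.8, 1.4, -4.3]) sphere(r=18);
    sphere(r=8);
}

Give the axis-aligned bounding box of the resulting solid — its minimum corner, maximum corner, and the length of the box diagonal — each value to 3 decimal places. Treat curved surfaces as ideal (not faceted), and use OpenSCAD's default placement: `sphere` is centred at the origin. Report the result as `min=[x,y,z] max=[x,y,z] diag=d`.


min=[-29.800,-24.600,-30.300] max=[22.200,27.400,21.700] diag=90.067

A = translate([-3.8, 1.4, -4.3]) sphere(r=18) → bbox [-21.8,-16.6,-22.3] .. [14.2,19.4,13.7]
B = sphere(r=8) → bbox [-8,-8,-8] .. [8,8,8]
lo = A.lo+B.lo = [-21.8-8, -16.6-8, -22.3-8] = [-29.800,-24.600,-30.300]
hi = A.hi+B.hi = [14.2+8, 19.4+8, 13.7+8] = [22.200,27.400,21.700]
diag = √(52²+52²+52²) = √8112 = 90.067


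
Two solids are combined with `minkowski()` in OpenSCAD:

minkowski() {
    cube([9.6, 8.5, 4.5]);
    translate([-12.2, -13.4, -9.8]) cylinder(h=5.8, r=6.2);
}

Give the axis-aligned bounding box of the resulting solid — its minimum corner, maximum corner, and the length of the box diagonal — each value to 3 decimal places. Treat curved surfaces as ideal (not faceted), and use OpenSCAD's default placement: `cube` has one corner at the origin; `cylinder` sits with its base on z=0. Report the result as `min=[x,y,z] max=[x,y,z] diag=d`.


min=[-18.400,-19.600,-9.800] max=[3.600,1.300,0.500] diag=32.045

A = translate([-12.2, -13.4, -9.8]) cylinder(h=5.8, r=6.2) → bbox [-18.4,-19.6,-9.8] .. [-6,-7.2,-4]
B = cube([9.6, 8.5, 4.5]) → bbox [0,0,0] .. [9.6,8.5,4.5]
lo = A.lo+B.lo = [-18.4+0, -19.6+0, -9.8+0] = [-18.400,-19.600,-9.800]
hi = A.hi+B.hi = [-6+9.6, -7.2+8.5, -4+4.5] = [3.600,1.300,0.500]
diag = √(22²+20.9²+10.3²) = √1026.9 = 32.045


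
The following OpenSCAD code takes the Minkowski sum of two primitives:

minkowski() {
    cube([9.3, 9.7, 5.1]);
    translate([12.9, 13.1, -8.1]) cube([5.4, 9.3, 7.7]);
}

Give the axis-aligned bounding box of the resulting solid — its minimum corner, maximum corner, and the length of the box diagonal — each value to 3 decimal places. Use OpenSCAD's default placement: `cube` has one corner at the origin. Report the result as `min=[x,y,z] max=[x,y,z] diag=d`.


min=[12.900,13.100,-8.100] max=[27.600,32.100,4.700] diag=27.220

A = translate([12.9, 13.1, -8.1]) cube([5.4, 9.3, 7.7]) → bbox [12.9,13.1,-8.1] .. [18.3,22.4,-0.4]
B = cube([9.3, 9.7, 5.1]) → bbox [0,0,0] .. [9.3,9.7,5.1]
lo = A.lo+B.lo = [12.9+0, 13.1+0, -8.1+0] = [12.900,13.100,-8.100]
hi = A.hi+B.hi = [18.3+9.3, 22.4+9.7, -0.4+5.1] = [27.600,32.100,4.700]
diag = √(14.7²+19²+12.8²) = √740.93 = 27.220


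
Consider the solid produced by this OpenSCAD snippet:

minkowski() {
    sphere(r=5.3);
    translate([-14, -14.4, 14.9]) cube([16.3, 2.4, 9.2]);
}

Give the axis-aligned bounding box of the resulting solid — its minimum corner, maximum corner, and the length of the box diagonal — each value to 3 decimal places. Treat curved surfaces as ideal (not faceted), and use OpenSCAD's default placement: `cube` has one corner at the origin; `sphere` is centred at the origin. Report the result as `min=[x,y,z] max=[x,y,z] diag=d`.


A = translate([-14, -14.4, 14.9]) cube([16.3, 2.4, 9.2]) → bbox [-14,-14.4,14.9] .. [2.3,-12,24.1]
B = sphere(r=5.3) → bbox [-5.3,-5.3,-5.3] .. [5.3,5.3,5.3]
lo = A.lo+B.lo = [-14-5.3, -14.4-5.3, 14.9-5.3] = [-19.300,-19.700,9.600]
hi = A.hi+B.hi = [2.3+5.3, -12+5.3, 24.1+5.3] = [7.600,-6.700,29.400]
diag = √(26.9²+13²+19.8²) = √1284.65 = 35.842

min=[-19.300,-19.700,9.600] max=[7.600,-6.700,29.400] diag=35.842


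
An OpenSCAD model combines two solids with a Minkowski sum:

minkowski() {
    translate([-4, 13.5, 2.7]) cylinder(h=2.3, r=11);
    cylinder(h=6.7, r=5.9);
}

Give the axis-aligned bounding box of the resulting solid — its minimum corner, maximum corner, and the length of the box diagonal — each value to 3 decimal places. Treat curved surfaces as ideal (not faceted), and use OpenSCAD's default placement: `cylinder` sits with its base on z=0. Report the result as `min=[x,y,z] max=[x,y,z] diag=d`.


A = translate([-4, 13.5, 2.7]) cylinder(h=2.3, r=11) → bbox [-15,2.5,2.7] .. [7,24.5,5]
B = cylinder(h=6.7, r=5.9) → bbox [-5.9,-5.9,0] .. [5.9,5.9,6.7]
lo = A.lo+B.lo = [-15-5.9, 2.5-5.9, 2.7+0] = [-20.900,-3.400,2.700]
hi = A.hi+B.hi = [7+5.9, 24.5+5.9, 5+6.7] = [12.900,30.400,11.700]
diag = √(33.8²+33.8²+9²) = √2365.88 = 48.640

min=[-20.900,-3.400,2.700] max=[12.900,30.400,11.700] diag=48.640


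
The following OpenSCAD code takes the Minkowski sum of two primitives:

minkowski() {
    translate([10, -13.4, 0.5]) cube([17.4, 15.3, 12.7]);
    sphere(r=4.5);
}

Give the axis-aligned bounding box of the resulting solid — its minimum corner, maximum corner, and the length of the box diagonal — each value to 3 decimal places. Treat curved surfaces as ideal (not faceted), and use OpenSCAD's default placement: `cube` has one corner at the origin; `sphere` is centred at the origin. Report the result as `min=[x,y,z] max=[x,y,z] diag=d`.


min=[5.500,-17.900,-4.000] max=[31.900,6.400,17.700] diag=41.933

A = translate([10, -13.4, 0.5]) cube([17.4, 15.3, 12.7]) → bbox [10,-13.4,0.5] .. [27.4,1.9,13.2]
B = sphere(r=4.5) → bbox [-4.5,-4.5,-4.5] .. [4.5,4.5,4.5]
lo = A.lo+B.lo = [10-4.5, -13.4-4.5, 0.5-4.5] = [5.500,-17.900,-4.000]
hi = A.hi+B.hi = [27.4+4.5, 1.9+4.5, 13.2+4.5] = [31.900,6.400,17.700]
diag = √(26.4²+24.3²+21.7²) = √1758.34 = 41.933


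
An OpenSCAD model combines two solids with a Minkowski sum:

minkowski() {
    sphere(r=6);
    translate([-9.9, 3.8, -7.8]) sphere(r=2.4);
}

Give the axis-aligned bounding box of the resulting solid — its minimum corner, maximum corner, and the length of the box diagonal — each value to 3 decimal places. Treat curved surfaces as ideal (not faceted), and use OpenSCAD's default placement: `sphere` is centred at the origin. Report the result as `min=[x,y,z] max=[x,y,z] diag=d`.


A = translate([-9.9, 3.8, -7.8]) sphere(r=2.4) → bbox [-12.3,1.4,-10.2] .. [-7.5,6.2,-5.4]
B = sphere(r=6) → bbox [-6,-6,-6] .. [6,6,6]
lo = A.lo+B.lo = [-12.3-6, 1.4-6, -10.2-6] = [-18.300,-4.600,-16.200]
hi = A.hi+B.hi = [-7.5+6, 6.2+6, -5.4+6] = [-1.500,12.200,0.600]
diag = √(16.8²+16.8²+16.8²) = √846.72 = 29.098

min=[-18.300,-4.600,-16.200] max=[-1.500,12.200,0.600] diag=29.098


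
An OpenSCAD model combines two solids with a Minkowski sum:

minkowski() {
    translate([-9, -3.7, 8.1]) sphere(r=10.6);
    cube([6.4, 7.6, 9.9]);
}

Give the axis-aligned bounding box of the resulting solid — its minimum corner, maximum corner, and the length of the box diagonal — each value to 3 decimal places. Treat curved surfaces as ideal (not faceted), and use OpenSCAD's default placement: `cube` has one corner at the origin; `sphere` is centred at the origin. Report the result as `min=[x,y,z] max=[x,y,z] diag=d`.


min=[-19.600,-14.300,-2.500] max=[8.000,14.500,28.600] diag=50.581

A = translate([-9, -3.7, 8.1]) sphere(r=10.6) → bbox [-19.6,-14.3,-2.5] .. [1.6,6.9,18.7]
B = cube([6.4, 7.6, 9.9]) → bbox [0,0,0] .. [6.4,7.6,9.9]
lo = A.lo+B.lo = [-19.6+0, -14.3+0, -2.5+0] = [-19.600,-14.300,-2.500]
hi = A.hi+B.hi = [1.6+6.4, 6.9+7.6, 18.7+9.9] = [8.000,14.500,28.600]
diag = √(27.6²+28.8²+31.1²) = √2558.41 = 50.581


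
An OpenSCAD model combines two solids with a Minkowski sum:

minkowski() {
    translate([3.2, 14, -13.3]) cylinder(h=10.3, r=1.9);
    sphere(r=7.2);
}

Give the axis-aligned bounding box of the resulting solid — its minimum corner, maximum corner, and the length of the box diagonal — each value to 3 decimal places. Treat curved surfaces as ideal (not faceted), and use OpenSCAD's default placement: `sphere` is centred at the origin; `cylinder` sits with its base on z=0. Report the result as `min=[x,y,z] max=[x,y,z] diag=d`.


A = translate([3.2, 14, -13.3]) cylinder(h=10.3, r=1.9) → bbox [1.3,12.1,-13.3] .. [5.1,15.9,-3]
B = sphere(r=7.2) → bbox [-7.2,-7.2,-7.2] .. [7.2,7.2,7.2]
lo = A.lo+B.lo = [1.3-7.2, 12.1-7.2, -13.3-7.2] = [-5.900,4.900,-20.500]
hi = A.hi+B.hi = [5.1+7.2, 15.9+7.2, -3+7.2] = [12.300,23.100,4.200]
diag = √(18.2²+18.2²+24.7²) = √1272.57 = 35.673

min=[-5.900,4.900,-20.500] max=[12.300,23.100,4.200] diag=35.673


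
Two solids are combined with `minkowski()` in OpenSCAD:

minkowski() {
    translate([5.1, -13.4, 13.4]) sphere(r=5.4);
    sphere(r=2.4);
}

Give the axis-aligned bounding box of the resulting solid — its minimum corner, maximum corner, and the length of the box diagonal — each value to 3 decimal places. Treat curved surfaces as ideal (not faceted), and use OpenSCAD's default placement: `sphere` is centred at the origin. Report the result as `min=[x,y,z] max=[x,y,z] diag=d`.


min=[-2.700,-21.200,5.600] max=[12.900,-5.600,21.200] diag=27.020

A = translate([5.1, -13.4, 13.4]) sphere(r=5.4) → bbox [-0.3,-18.8,8] .. [10.5,-8,18.8]
B = sphere(r=2.4) → bbox [-2.4,-2.4,-2.4] .. [2.4,2.4,2.4]
lo = A.lo+B.lo = [-0.3-2.4, -18.8-2.4, 8-2.4] = [-2.700,-21.200,5.600]
hi = A.hi+B.hi = [10.5+2.4, -8+2.4, 18.8+2.4] = [12.900,-5.600,21.200]
diag = √(15.6²+15.6²+15.6²) = √730.08 = 27.020


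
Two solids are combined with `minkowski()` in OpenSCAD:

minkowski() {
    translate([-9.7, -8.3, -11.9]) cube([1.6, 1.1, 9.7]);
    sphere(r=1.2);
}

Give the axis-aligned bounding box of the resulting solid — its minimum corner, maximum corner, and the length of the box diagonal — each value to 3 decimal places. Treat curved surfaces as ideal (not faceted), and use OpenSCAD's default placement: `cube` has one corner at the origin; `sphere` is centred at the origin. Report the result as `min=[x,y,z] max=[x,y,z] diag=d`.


min=[-10.900,-9.500,-13.100] max=[-6.900,-6.000,-1.000] diag=13.216

A = translate([-9.7, -8.3, -11.9]) cube([1.6, 1.1, 9.7]) → bbox [-9.7,-8.3,-11.9] .. [-8.1,-7.2,-2.2]
B = sphere(r=1.2) → bbox [-1.2,-1.2,-1.2] .. [1.2,1.2,1.2]
lo = A.lo+B.lo = [-9.7-1.2, -8.3-1.2, -11.9-1.2] = [-10.900,-9.500,-13.100]
hi = A.hi+B.hi = [-8.1+1.2, -7.2+1.2, -2.2+1.2] = [-6.900,-6.000,-1.000]
diag = √(4²+3.5²+12.1²) = √174.66 = 13.216


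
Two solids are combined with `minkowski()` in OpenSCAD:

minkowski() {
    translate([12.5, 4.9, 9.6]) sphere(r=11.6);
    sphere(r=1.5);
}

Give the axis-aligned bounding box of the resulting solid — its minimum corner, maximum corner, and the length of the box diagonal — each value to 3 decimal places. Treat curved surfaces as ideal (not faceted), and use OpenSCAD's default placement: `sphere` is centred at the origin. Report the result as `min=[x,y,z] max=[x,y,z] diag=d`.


min=[-0.600,-8.200,-3.500] max=[25.600,18.000,22.700] diag=45.380

A = translate([12.5, 4.9, 9.6]) sphere(r=11.6) → bbox [0.9,-6.7,-2] .. [24.1,16.5,21.2]
B = sphere(r=1.5) → bbox [-1.5,-1.5,-1.5] .. [1.5,1.5,1.5]
lo = A.lo+B.lo = [0.9-1.5, -6.7-1.5, -2-1.5] = [-0.600,-8.200,-3.500]
hi = A.hi+B.hi = [24.1+1.5, 16.5+1.5, 21.2+1.5] = [25.600,18.000,22.700]
diag = √(26.2²+26.2²+26.2²) = √2059.32 = 45.380


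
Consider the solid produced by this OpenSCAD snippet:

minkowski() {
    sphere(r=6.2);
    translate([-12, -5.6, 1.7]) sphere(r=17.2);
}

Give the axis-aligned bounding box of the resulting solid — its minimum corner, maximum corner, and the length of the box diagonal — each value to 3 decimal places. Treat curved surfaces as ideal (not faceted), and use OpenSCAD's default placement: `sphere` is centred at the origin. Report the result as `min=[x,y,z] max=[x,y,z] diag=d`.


A = translate([-12, -5.6, 1.7]) sphere(r=17.2) → bbox [-29.2,-22.8,-15.5] .. [5.2,11.6,18.9]
B = sphere(r=6.2) → bbox [-6.2,-6.2,-6.2] .. [6.2,6.2,6.2]
lo = A.lo+B.lo = [-29.2-6.2, -22.8-6.2, -15.5-6.2] = [-35.400,-29.000,-21.700]
hi = A.hi+B.hi = [5.2+6.2, 11.6+6.2, 18.9+6.2] = [11.400,17.800,25.100]
diag = √(46.8²+46.8²+46.8²) = √6570.72 = 81.060

min=[-35.400,-29.000,-21.700] max=[11.400,17.800,25.100] diag=81.060


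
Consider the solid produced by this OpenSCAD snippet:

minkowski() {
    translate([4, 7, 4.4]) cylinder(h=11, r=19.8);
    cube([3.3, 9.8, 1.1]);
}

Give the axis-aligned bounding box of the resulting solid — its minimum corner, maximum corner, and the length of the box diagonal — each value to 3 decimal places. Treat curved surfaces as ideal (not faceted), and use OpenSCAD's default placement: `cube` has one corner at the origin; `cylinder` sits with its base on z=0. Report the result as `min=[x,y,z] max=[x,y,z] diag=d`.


min=[-15.800,-12.800,4.400] max=[27.100,36.600,16.500] diag=66.537

A = translate([4, 7, 4.4]) cylinder(h=11, r=19.8) → bbox [-15.8,-12.8,4.4] .. [23.8,26.8,15.4]
B = cube([3.3, 9.8, 1.1]) → bbox [0,0,0] .. [3.3,9.8,1.1]
lo = A.lo+B.lo = [-15.8+0, -12.8+0, 4.4+0] = [-15.800,-12.800,4.400]
hi = A.hi+B.hi = [23.8+3.3, 26.8+9.8, 15.4+1.1] = [27.100,36.600,16.500]
diag = √(42.9²+49.4²+12.1²) = √4427.18 = 66.537


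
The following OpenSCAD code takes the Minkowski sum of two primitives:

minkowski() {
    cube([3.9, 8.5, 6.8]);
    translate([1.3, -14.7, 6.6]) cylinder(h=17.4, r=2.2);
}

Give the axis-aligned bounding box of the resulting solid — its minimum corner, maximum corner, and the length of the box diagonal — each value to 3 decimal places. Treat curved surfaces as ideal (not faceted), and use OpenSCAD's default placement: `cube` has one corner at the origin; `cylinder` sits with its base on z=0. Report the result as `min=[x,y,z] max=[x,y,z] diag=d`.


min=[-0.900,-16.900,6.600] max=[7.400,-4.000,30.800] diag=28.652

A = translate([1.3, -14.7, 6.6]) cylinder(h=17.4, r=2.2) → bbox [-0.9,-16.9,6.6] .. [3.5,-12.5,24]
B = cube([3.9, 8.5, 6.8]) → bbox [0,0,0] .. [3.9,8.5,6.8]
lo = A.lo+B.lo = [-0.9+0, -16.9+0, 6.6+0] = [-0.900,-16.900,6.600]
hi = A.hi+B.hi = [3.5+3.9, -12.5+8.5, 24+6.8] = [7.400,-4.000,30.800]
diag = √(8.3²+12.9²+24.2²) = √820.94 = 28.652


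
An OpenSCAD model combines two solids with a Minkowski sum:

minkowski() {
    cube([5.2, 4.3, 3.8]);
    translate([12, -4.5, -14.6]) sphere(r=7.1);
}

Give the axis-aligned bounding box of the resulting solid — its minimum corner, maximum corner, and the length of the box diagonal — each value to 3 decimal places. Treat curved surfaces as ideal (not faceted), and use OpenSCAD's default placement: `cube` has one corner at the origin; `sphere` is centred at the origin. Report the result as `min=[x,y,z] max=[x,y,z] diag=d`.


A = translate([12, -4.5, -14.6]) sphere(r=7.1) → bbox [4.9,-11.6,-21.7] .. [19.1,2.6,-7.5]
B = cube([5.2, 4.3, 3.8]) → bbox [0,0,0] .. [5.2,4.3,3.8]
lo = A.lo+B.lo = [4.9+0, -11.6+0, -21.7+0] = [4.900,-11.600,-21.700]
hi = A.hi+B.hi = [19.1+5.2, 2.6+4.3, -7.5+3.8] = [24.300,6.900,-3.700]
diag = √(19.4²+18.5²+18²) = √1042.61 = 32.289

min=[4.900,-11.600,-21.700] max=[24.300,6.900,-3.700] diag=32.289


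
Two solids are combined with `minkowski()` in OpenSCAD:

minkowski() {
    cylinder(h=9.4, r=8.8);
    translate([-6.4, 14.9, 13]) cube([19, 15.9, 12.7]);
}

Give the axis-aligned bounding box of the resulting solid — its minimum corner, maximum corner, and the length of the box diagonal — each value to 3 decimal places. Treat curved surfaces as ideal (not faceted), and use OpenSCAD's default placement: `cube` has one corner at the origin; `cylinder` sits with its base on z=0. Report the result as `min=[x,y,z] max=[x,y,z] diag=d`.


A = translate([-6.4, 14.9, 13]) cube([19, 15.9, 12.7]) → bbox [-6.4,14.9,13] .. [12.6,30.8,25.7]
B = cylinder(h=9.4, r=8.8) → bbox [-8.8,-8.8,0] .. [8.8,8.8,9.4]
lo = A.lo+B.lo = [-6.4-8.8, 14.9-8.8, 13+0] = [-15.200,6.100,13.000]
hi = A.hi+B.hi = [12.6+8.8, 30.8+8.8, 25.7+9.4] = [21.400,39.600,35.100]
diag = √(36.6²+33.5²+22.1²) = √2950.22 = 54.316

min=[-15.200,6.100,13.000] max=[21.400,39.600,35.100] diag=54.316


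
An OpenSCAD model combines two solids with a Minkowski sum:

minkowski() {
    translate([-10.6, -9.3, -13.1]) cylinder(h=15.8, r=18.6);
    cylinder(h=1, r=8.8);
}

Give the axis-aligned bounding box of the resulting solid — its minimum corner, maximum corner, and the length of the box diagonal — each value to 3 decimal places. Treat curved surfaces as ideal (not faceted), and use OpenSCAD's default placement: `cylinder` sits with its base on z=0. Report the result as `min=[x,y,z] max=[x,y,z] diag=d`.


A = translate([-10.6, -9.3, -13.1]) cylinder(h=15.8, r=18.6) → bbox [-29.2,-27.9,-13.1] .. [8,9.3,2.7]
B = cylinder(h=1, r=8.8) → bbox [-8.8,-8.8,0] .. [8.8,8.8,1]
lo = A.lo+B.lo = [-29.2-8.8, -27.9-8.8, -13.1+0] = [-38.000,-36.700,-13.100]
hi = A.hi+B.hi = [8+8.8, 9.3+8.8, 2.7+1] = [16.800,18.100,3.700]
diag = √(54.8²+54.8²+16.8²) = √6288.32 = 79.299

min=[-38.000,-36.700,-13.100] max=[16.800,18.100,3.700] diag=79.299


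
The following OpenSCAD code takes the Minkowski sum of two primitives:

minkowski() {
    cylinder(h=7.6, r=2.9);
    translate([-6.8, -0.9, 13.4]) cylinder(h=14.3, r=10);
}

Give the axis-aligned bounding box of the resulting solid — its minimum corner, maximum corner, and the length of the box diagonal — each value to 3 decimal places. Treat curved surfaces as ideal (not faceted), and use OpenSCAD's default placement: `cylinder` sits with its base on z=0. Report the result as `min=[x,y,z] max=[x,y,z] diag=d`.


A = translate([-6.8, -0.9, 13.4]) cylinder(h=14.3, r=10) → bbox [-16.8,-10.9,13.4] .. [3.2,9.1,27.7]
B = cylinder(h=7.6, r=2.9) → bbox [-2.9,-2.9,0] .. [2.9,2.9,7.6]
lo = A.lo+B.lo = [-16.8-2.9, -10.9-2.9, 13.4+0] = [-19.700,-13.800,13.400]
hi = A.hi+B.hi = [3.2+2.9, 9.1+2.9, 27.7+7.6] = [6.100,12.000,35.300]
diag = √(25.8²+25.8²+21.9²) = √1810.89 = 42.555

min=[-19.700,-13.800,13.400] max=[6.100,12.000,35.300] diag=42.555


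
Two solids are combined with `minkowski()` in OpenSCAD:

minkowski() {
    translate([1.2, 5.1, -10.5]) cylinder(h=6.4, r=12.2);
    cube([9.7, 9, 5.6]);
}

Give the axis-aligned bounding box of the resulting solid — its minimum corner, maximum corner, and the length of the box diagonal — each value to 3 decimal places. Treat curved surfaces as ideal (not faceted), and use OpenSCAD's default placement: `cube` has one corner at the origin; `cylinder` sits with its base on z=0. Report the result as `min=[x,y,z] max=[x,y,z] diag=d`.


A = translate([1.2, 5.1, -10.5]) cylinder(h=6.4, r=12.2) → bbox [-11,-7.1,-10.5] .. [13.4,17.3,-4.1]
B = cube([9.7, 9, 5.6]) → bbox [0,0,0] .. [9.7,9,5.6]
lo = A.lo+B.lo = [-11+0, -7.1+0, -10.5+0] = [-11.000,-7.100,-10.500]
hi = A.hi+B.hi = [13.4+9.7, 17.3+9, -4.1+5.6] = [23.100,26.300,1.500]
diag = √(34.1²+33.4²+12²) = √2422.37 = 49.218

min=[-11.000,-7.100,-10.500] max=[23.100,26.300,1.500] diag=49.218


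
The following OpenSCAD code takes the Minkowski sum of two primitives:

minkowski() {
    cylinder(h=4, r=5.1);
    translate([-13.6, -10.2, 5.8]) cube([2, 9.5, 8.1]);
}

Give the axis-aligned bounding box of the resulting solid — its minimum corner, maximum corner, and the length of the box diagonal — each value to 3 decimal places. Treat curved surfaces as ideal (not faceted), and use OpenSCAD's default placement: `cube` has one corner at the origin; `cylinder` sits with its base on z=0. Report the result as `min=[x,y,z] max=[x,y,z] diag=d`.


min=[-18.700,-15.300,5.800] max=[-6.500,4.400,17.900] diag=26.141

A = translate([-13.6, -10.2, 5.8]) cube([2, 9.5, 8.1]) → bbox [-13.6,-10.2,5.8] .. [-11.6,-0.7,13.9]
B = cylinder(h=4, r=5.1) → bbox [-5.1,-5.1,0] .. [5.1,5.1,4]
lo = A.lo+B.lo = [-13.6-5.1, -10.2-5.1, 5.8+0] = [-18.700,-15.300,5.800]
hi = A.hi+B.hi = [-11.6+5.1, -0.7+5.1, 13.9+4] = [-6.500,4.400,17.900]
diag = √(12.2²+19.7²+12.1²) = √683.34 = 26.141


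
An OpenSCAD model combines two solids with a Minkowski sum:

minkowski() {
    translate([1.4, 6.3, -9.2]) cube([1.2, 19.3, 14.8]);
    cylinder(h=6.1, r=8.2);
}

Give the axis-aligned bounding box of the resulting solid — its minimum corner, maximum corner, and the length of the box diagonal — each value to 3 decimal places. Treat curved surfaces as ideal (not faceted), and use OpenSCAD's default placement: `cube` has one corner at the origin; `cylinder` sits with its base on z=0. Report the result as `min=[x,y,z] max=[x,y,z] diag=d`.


min=[-6.800,-1.900,-9.200] max=[10.800,33.800,11.700] diag=44.956

A = translate([1.4, 6.3, -9.2]) cube([1.2, 19.3, 14.8]) → bbox [1.4,6.3,-9.2] .. [2.6,25.6,5.6]
B = cylinder(h=6.1, r=8.2) → bbox [-8.2,-8.2,0] .. [8.2,8.2,6.1]
lo = A.lo+B.lo = [1.4-8.2, 6.3-8.2, -9.2+0] = [-6.800,-1.900,-9.200]
hi = A.hi+B.hi = [2.6+8.2, 25.6+8.2, 5.6+6.1] = [10.800,33.800,11.700]
diag = √(17.6²+35.7²+20.9²) = √2021.06 = 44.956


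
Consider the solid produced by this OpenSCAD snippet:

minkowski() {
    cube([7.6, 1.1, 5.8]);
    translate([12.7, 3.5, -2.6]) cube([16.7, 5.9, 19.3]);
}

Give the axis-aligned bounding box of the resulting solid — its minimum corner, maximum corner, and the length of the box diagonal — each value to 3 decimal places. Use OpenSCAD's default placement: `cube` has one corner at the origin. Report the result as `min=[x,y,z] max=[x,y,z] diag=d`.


A = translate([12.7, 3.5, -2.6]) cube([16.7, 5.9, 19.3]) → bbox [12.7,3.5,-2.6] .. [29.4,9.4,16.7]
B = cube([7.6, 1.1, 5.8]) → bbox [0,0,0] .. [7.6,1.1,5.8]
lo = A.lo+B.lo = [12.7+0, 3.5+0, -2.6+0] = [12.700,3.500,-2.600]
hi = A.hi+B.hi = [29.4+7.6, 9.4+1.1, 16.7+5.8] = [37.000,10.500,22.500]
diag = √(24.3²+7²+25.1²) = √1269.5 = 35.630

min=[12.700,3.500,-2.600] max=[37.000,10.500,22.500] diag=35.630


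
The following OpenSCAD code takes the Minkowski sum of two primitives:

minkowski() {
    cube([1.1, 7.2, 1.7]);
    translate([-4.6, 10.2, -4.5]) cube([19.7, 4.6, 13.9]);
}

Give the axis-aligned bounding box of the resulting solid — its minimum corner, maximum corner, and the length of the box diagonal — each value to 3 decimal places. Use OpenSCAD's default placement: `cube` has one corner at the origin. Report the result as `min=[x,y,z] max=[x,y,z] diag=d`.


min=[-4.600,10.200,-4.500] max=[16.200,22.000,11.100] diag=28.552

A = translate([-4.6, 10.2, -4.5]) cube([19.7, 4.6, 13.9]) → bbox [-4.6,10.2,-4.5] .. [15.1,14.8,9.4]
B = cube([1.1, 7.2, 1.7]) → bbox [0,0,0] .. [1.1,7.2,1.7]
lo = A.lo+B.lo = [-4.6+0, 10.2+0, -4.5+0] = [-4.600,10.200,-4.500]
hi = A.hi+B.hi = [15.1+1.1, 14.8+7.2, 9.4+1.7] = [16.200,22.000,11.100]
diag = √(20.8²+11.8²+15.6²) = √815.24 = 28.552


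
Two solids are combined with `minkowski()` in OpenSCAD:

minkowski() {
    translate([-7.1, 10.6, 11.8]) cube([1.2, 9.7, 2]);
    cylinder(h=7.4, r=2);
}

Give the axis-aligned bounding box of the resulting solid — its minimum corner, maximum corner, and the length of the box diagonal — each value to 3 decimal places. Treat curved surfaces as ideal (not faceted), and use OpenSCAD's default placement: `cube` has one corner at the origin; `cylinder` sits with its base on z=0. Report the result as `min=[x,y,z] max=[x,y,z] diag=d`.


A = translate([-7.1, 10.6, 11.8]) cube([1.2, 9.7, 2]) → bbox [-7.1,10.6,11.8] .. [-5.9,20.3,13.8]
B = cylinder(h=7.4, r=2) → bbox [-2,-2,0] .. [2,2,7.4]
lo = A.lo+B.lo = [-7.1-2, 10.6-2, 11.8+0] = [-9.100,8.600,11.800]
hi = A.hi+B.hi = [-5.9+2, 20.3+2, 13.8+7.4] = [-3.900,22.300,21.200]
diag = √(5.2²+13.7²+9.4²) = √303.09 = 17.409

min=[-9.100,8.600,11.800] max=[-3.900,22.300,21.200] diag=17.409


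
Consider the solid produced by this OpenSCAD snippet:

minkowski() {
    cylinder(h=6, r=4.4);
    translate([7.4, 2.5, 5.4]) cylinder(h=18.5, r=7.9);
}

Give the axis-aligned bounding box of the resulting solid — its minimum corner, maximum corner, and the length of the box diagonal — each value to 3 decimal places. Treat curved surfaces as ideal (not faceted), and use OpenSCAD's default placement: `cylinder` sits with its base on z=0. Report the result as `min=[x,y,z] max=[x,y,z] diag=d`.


min=[-4.900,-9.800,5.400] max=[19.700,14.800,29.900] diag=42.551

A = translate([7.4, 2.5, 5.4]) cylinder(h=18.5, r=7.9) → bbox [-0.5,-5.4,5.4] .. [15.3,10.4,23.9]
B = cylinder(h=6, r=4.4) → bbox [-4.4,-4.4,0] .. [4.4,4.4,6]
lo = A.lo+B.lo = [-0.5-4.4, -5.4-4.4, 5.4+0] = [-4.900,-9.800,5.400]
hi = A.hi+B.hi = [15.3+4.4, 10.4+4.4, 23.9+6] = [19.700,14.800,29.900]
diag = √(24.6²+24.6²+24.5²) = √1810.57 = 42.551


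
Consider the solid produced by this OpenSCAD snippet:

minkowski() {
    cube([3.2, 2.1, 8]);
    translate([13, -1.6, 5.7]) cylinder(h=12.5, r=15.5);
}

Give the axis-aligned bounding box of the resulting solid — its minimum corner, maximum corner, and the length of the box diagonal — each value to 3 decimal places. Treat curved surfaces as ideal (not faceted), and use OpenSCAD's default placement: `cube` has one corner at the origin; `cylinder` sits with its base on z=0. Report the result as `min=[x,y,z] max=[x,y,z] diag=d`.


A = translate([13, -1.6, 5.7]) cylinder(h=12.5, r=15.5) → bbox [-2.5,-17.1,5.7] .. [28.5,13.9,18.2]
B = cube([3.2, 2.1, 8]) → bbox [0,0,0] .. [3.2,2.1,8]
lo = A.lo+B.lo = [-2.5+0, -17.1+0, 5.7+0] = [-2.500,-17.100,5.700]
hi = A.hi+B.hi = [28.5+3.2, 13.9+2.1, 18.2+8] = [31.700,16.000,26.200]
diag = √(34.2²+33.1²+20.5²) = √2685.5 = 51.822

min=[-2.500,-17.100,5.700] max=[31.700,16.000,26.200] diag=51.822


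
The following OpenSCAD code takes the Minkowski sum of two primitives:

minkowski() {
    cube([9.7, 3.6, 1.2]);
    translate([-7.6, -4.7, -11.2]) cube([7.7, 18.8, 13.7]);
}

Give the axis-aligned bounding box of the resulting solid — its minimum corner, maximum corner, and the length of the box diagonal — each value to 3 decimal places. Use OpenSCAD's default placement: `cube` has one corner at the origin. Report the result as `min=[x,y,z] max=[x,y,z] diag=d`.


min=[-7.600,-4.700,-11.200] max=[9.800,17.700,3.700] diag=32.040

A = translate([-7.6, -4.7, -11.2]) cube([7.7, 18.8, 13.7]) → bbox [-7.6,-4.7,-11.2] .. [0.1,14.1,2.5]
B = cube([9.7, 3.6, 1.2]) → bbox [0,0,0] .. [9.7,3.6,1.2]
lo = A.lo+B.lo = [-7.6+0, -4.7+0, -11.2+0] = [-7.600,-4.700,-11.200]
hi = A.hi+B.hi = [0.1+9.7, 14.1+3.6, 2.5+1.2] = [9.800,17.700,3.700]
diag = √(17.4²+22.4²+14.9²) = √1026.53 = 32.040


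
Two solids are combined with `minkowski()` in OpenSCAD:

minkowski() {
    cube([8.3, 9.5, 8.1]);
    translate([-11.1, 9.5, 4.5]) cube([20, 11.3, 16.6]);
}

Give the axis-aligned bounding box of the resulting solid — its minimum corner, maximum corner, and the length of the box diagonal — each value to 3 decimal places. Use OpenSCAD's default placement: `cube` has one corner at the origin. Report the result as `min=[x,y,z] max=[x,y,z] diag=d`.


min=[-11.100,9.500,4.500] max=[17.200,30.300,29.200] diag=42.937

A = translate([-11.1, 9.5, 4.5]) cube([20, 11.3, 16.6]) → bbox [-11.1,9.5,4.5] .. [8.9,20.8,21.1]
B = cube([8.3, 9.5, 8.1]) → bbox [0,0,0] .. [8.3,9.5,8.1]
lo = A.lo+B.lo = [-11.1+0, 9.5+0, 4.5+0] = [-11.100,9.500,4.500]
hi = A.hi+B.hi = [8.9+8.3, 20.8+9.5, 21.1+8.1] = [17.200,30.300,29.200]
diag = √(28.3²+20.8²+24.7²) = √1843.62 = 42.937


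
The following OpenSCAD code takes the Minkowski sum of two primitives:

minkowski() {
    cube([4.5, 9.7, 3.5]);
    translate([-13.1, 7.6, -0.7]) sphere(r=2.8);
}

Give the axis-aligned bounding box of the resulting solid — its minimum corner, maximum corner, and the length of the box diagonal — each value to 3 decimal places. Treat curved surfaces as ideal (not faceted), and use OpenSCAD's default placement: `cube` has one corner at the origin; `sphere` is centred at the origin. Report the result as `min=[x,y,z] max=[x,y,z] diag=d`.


min=[-15.900,4.800,-3.500] max=[-5.800,20.100,5.600] diag=20.467

A = translate([-13.1, 7.6, -0.7]) sphere(r=2.8) → bbox [-15.9,4.8,-3.5] .. [-10.3,10.4,2.1]
B = cube([4.5, 9.7, 3.5]) → bbox [0,0,0] .. [4.5,9.7,3.5]
lo = A.lo+B.lo = [-15.9+0, 4.8+0, -3.5+0] = [-15.900,4.800,-3.500]
hi = A.hi+B.hi = [-10.3+4.5, 10.4+9.7, 2.1+3.5] = [-5.800,20.100,5.600]
diag = √(10.1²+15.3²+9.1²) = √418.91 = 20.467


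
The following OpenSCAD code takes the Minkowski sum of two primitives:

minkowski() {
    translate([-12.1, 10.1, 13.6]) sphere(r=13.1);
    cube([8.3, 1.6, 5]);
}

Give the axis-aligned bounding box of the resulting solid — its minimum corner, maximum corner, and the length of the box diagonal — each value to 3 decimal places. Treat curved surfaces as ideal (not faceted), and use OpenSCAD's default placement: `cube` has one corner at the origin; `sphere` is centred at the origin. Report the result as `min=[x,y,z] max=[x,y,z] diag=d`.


min=[-25.200,-3.000,0.500] max=[9.300,24.800,31.700] diag=54.190

A = translate([-12.1, 10.1, 13.6]) sphere(r=13.1) → bbox [-25.2,-3,0.5] .. [1,23.2,26.7]
B = cube([8.3, 1.6, 5]) → bbox [0,0,0] .. [8.3,1.6,5]
lo = A.lo+B.lo = [-25.2+0, -3+0, 0.5+0] = [-25.200,-3.000,0.500]
hi = A.hi+B.hi = [1+8.3, 23.2+1.6, 26.7+5] = [9.300,24.800,31.700]
diag = √(34.5²+27.8²+31.2²) = √2936.53 = 54.190


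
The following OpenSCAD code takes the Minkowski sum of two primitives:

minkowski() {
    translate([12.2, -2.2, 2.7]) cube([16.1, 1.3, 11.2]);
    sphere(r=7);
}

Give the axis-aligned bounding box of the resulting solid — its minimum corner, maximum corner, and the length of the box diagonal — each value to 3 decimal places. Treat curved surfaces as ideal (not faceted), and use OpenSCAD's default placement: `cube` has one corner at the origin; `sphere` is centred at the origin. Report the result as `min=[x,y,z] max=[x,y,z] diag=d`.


A = translate([12.2, -2.2, 2.7]) cube([16.1, 1.3, 11.2]) → bbox [12.2,-2.2,2.7] .. [28.3,-0.9,13.9]
B = sphere(r=7) → bbox [-7,-7,-7] .. [7,7,7]
lo = A.lo+B.lo = [12.2-7, -2.2-7, 2.7-7] = [5.200,-9.200,-4.300]
hi = A.hi+B.hi = [28.3+7, -0.9+7, 13.9+7] = [35.300,6.100,20.900]
diag = √(30.1²+15.3²+25.2²) = √1775.14 = 42.132

min=[5.200,-9.200,-4.300] max=[35.300,6.100,20.900] diag=42.132


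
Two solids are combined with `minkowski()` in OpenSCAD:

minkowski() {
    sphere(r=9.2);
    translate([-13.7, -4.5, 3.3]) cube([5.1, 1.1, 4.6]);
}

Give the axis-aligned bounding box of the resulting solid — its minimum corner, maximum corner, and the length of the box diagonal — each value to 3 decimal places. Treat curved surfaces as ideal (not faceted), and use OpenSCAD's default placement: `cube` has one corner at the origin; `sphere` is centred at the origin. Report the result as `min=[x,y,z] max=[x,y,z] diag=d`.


min=[-22.900,-13.700,-5.900] max=[0.600,5.800,17.100] diag=38.230

A = translate([-13.7, -4.5, 3.3]) cube([5.1, 1.1, 4.6]) → bbox [-13.7,-4.5,3.3] .. [-8.6,-3.4,7.9]
B = sphere(r=9.2) → bbox [-9.2,-9.2,-9.2] .. [9.2,9.2,9.2]
lo = A.lo+B.lo = [-13.7-9.2, -4.5-9.2, 3.3-9.2] = [-22.900,-13.700,-5.900]
hi = A.hi+B.hi = [-8.6+9.2, -3.4+9.2, 7.9+9.2] = [0.600,5.800,17.100]
diag = √(23.5²+19.5²+23²) = √1461.5 = 38.230


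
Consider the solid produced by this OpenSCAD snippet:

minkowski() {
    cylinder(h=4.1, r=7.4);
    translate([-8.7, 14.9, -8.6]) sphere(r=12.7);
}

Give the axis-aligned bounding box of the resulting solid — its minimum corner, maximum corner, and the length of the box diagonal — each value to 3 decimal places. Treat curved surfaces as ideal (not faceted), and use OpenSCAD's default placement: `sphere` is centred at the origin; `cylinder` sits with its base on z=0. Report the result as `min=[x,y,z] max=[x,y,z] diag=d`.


min=[-28.800,-5.200,-21.300] max=[11.400,35.000,8.200] diag=64.049

A = translate([-8.7, 14.9, -8.6]) sphere(r=12.7) → bbox [-21.4,2.2,-21.3] .. [4,27.6,4.1]
B = cylinder(h=4.1, r=7.4) → bbox [-7.4,-7.4,0] .. [7.4,7.4,4.1]
lo = A.lo+B.lo = [-21.4-7.4, 2.2-7.4, -21.3+0] = [-28.800,-5.200,-21.300]
hi = A.hi+B.hi = [4+7.4, 27.6+7.4, 4.1+4.1] = [11.400,35.000,8.200]
diag = √(40.2²+40.2²+29.5²) = √4102.33 = 64.049


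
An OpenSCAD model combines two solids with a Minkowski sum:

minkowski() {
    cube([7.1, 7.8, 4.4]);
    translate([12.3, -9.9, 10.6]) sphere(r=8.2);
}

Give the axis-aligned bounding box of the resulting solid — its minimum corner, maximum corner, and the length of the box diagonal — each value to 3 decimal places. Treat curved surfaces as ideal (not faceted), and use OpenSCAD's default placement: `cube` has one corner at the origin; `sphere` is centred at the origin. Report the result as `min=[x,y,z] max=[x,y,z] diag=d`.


min=[4.100,-18.100,2.400] max=[27.600,6.100,23.200] diag=39.630

A = translate([12.3, -9.9, 10.6]) sphere(r=8.2) → bbox [4.1,-18.1,2.4] .. [20.5,-1.7,18.8]
B = cube([7.1, 7.8, 4.4]) → bbox [0,0,0] .. [7.1,7.8,4.4]
lo = A.lo+B.lo = [4.1+0, -18.1+0, 2.4+0] = [4.100,-18.100,2.400]
hi = A.hi+B.hi = [20.5+7.1, -1.7+7.8, 18.8+4.4] = [27.600,6.100,23.200]
diag = √(23.5²+24.2²+20.8²) = √1570.53 = 39.630


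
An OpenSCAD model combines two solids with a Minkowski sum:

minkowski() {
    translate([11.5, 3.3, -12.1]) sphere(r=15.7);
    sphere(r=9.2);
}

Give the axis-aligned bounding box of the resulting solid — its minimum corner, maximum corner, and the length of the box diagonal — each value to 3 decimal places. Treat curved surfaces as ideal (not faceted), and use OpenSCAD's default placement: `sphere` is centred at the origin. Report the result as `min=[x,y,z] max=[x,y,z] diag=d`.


min=[-13.400,-21.600,-37.000] max=[36.400,28.200,12.800] diag=86.256

A = translate([11.5, 3.3, -12.1]) sphere(r=15.7) → bbox [-4.2,-12.4,-27.8] .. [27.2,19,3.6]
B = sphere(r=9.2) → bbox [-9.2,-9.2,-9.2] .. [9.2,9.2,9.2]
lo = A.lo+B.lo = [-4.2-9.2, -12.4-9.2, -27.8-9.2] = [-13.400,-21.600,-37.000]
hi = A.hi+B.hi = [27.2+9.2, 19+9.2, 3.6+9.2] = [36.400,28.200,12.800]
diag = √(49.8²+49.8²+49.8²) = √7440.12 = 86.256


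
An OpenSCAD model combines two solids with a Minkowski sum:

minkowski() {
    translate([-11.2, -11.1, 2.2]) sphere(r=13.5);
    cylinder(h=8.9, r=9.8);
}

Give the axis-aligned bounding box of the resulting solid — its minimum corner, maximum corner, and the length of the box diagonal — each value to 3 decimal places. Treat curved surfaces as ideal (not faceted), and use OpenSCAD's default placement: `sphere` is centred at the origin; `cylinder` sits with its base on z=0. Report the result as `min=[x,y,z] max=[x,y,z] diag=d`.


A = translate([-11.2, -11.1, 2.2]) sphere(r=13.5) → bbox [-24.7,-24.6,-11.3] .. [2.3,2.4,15.7]
B = cylinder(h=8.9, r=9.8) → bbox [-9.8,-9.8,0] .. [9.8,9.8,8.9]
lo = A.lo+B.lo = [-24.7-9.8, -24.6-9.8, -11.3+0] = [-34.500,-34.400,-11.300]
hi = A.hi+B.hi = [2.3+9.8, 2.4+9.8, 15.7+8.9] = [12.100,12.200,24.600]
diag = √(46.6²+46.6²+35.9²) = √5631.93 = 75.046

min=[-34.500,-34.400,-11.300] max=[12.100,12.200,24.600] diag=75.046


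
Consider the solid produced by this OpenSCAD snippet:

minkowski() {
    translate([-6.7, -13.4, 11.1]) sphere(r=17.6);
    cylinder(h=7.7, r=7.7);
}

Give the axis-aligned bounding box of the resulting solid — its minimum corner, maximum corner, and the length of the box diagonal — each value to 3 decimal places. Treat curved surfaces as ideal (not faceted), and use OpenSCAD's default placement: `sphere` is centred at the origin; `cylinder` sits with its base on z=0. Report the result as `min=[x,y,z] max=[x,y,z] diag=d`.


min=[-32.000,-38.700,-6.500] max=[18.600,11.900,36.400] diag=83.433

A = translate([-6.7, -13.4, 11.1]) sphere(r=17.6) → bbox [-24.3,-31,-6.5] .. [10.9,4.2,28.7]
B = cylinder(h=7.7, r=7.7) → bbox [-7.7,-7.7,0] .. [7.7,7.7,7.7]
lo = A.lo+B.lo = [-24.3-7.7, -31-7.7, -6.5+0] = [-32.000,-38.700,-6.500]
hi = A.hi+B.hi = [10.9+7.7, 4.2+7.7, 28.7+7.7] = [18.600,11.900,36.400]
diag = √(50.6²+50.6²+42.9²) = √6961.13 = 83.433
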